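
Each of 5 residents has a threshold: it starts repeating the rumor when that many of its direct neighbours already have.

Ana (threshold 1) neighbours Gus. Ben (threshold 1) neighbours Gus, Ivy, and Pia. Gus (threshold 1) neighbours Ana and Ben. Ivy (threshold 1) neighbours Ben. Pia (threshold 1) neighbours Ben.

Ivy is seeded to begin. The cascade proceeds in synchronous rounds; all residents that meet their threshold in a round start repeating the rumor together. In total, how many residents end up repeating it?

Round 1 — Ivy starts repeating the rumor (initial).
Round 2 — checking thresholds:
  Ben: 1 of 3 neighbours ≥ 1, starts repeating the rumor.
Round 3 — checking thresholds:
  Gus: 1 of 2 neighbours ≥ 1, starts repeating the rumor.
  Pia: 1 of 1 neighbours ≥ 1, starts repeating the rumor.
Round 4 — checking thresholds:
  Ana: 1 of 1 neighbours ≥ 1, starts repeating the rumor.
Round 5 — no new spreads; cascade stops.

5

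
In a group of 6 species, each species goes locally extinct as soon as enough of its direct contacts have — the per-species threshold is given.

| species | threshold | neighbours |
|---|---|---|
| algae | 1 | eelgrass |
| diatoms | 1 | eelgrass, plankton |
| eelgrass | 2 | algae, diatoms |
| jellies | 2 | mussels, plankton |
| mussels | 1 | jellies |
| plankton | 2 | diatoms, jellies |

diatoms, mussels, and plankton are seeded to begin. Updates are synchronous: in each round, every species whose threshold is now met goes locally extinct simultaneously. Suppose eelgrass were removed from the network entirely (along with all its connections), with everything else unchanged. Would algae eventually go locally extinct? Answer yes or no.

no

With eelgrass removed:
Round 1 — diatoms, mussels, plankton go locally extinct (initial).
Round 2 — checking thresholds:
  jellies: 2 of 2 neighbours ≥ 2, goes locally extinct.
Round 3 — no new extinctions; cascade stops.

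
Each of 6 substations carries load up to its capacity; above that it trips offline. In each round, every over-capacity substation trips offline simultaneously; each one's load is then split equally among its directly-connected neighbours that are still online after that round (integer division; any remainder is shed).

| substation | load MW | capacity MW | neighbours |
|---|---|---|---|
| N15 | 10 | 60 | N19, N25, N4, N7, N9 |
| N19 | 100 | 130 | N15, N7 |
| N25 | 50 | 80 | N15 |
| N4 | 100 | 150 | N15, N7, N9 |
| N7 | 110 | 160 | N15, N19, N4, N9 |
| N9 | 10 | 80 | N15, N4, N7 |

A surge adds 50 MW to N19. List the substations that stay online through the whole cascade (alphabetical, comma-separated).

N25

Round 1 — N19 at 150 > 130. N19 trips offline.
  N19 sheds 150 MW to N15, N7: 75 each.
    N15: 10+75 = 85 > 60
    N7: 110+75 = 185 > 160
Round 2 — N15, N7 trip offline.
  N15 sheds 85 MW to N25, N4, N9: 28 each (1 lost).
    N25: 50+28 = 78 ≤ 80
    N4: 100+28 = 128 ≤ 150
    N9: 10+28 = 38 ≤ 80
  N7 sheds 185 MW to N4, N9: 92 each (1 lost).
    N4: 128+92 = 220 > 150
    N9: 38+92 = 130 > 80
Round 3 — N4, N9 trip offline.
  N4 sheds 220 MW: no online neighbours, lost.
  N9 sheds 130 MW: no online neighbours, lost.
No further trips.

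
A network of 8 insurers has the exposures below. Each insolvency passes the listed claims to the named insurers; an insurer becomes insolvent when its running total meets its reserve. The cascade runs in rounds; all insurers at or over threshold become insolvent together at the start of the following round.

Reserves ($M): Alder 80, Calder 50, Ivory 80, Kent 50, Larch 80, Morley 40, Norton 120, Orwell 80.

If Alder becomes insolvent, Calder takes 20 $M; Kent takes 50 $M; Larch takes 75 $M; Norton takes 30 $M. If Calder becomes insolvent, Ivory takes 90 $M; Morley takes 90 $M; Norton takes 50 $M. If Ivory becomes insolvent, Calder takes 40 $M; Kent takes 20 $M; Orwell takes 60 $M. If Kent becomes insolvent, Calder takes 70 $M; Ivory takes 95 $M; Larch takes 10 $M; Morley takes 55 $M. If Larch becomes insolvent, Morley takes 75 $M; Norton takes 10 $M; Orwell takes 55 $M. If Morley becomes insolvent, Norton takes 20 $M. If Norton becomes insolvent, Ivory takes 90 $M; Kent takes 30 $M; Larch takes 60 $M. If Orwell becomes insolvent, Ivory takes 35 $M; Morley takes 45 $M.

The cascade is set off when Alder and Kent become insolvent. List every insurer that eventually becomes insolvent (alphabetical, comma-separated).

Round 1 — Alder, Kent become insolvent (initial).
  Calder: +20+70 → 90 ≥ 50
  Ivory: +95 → 95 ≥ 80
  Larch: +75+10 → 85 ≥ 80
  Morley: +55 → 55 ≥ 40
  Norton: +30 → 30 < 120
Round 2 — Calder, Ivory, Larch, Morley become insolvent.
  Norton: +50+10+20 → 110 < 120
  Orwell: +60+55 → 115 ≥ 80
Round 3 — Orwell becomes insolvent.
No further insolvencies.

Alder, Calder, Ivory, Kent, Larch, Morley, Orwell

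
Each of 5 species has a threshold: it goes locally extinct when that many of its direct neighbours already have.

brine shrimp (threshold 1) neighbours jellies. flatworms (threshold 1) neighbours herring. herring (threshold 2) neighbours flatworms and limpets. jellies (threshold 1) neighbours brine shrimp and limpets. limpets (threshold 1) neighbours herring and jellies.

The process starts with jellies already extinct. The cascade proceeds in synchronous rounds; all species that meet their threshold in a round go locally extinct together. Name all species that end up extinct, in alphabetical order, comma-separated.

brine shrimp, jellies, limpets

Round 1 — jellies goes locally extinct (initial).
Round 2 — checking thresholds:
  brine shrimp: 1 of 1 neighbours ≥ 1, goes locally extinct.
  limpets: 1 of 2 neighbours ≥ 1, goes locally extinct.
Round 3 — no new extinctions; cascade stops.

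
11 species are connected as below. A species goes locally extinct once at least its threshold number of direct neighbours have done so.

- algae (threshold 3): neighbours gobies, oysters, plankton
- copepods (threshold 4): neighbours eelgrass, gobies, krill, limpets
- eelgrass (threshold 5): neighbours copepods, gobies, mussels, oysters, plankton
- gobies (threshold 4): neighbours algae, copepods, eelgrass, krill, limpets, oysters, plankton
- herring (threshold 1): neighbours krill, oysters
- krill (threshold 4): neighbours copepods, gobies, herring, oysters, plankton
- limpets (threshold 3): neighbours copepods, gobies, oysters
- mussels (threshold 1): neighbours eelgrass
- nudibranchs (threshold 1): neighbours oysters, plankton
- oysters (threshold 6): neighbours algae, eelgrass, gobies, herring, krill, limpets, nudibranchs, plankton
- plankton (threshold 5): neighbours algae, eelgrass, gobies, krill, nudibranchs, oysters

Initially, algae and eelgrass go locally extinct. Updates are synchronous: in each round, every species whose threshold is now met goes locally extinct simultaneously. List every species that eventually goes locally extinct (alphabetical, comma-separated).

algae, eelgrass, mussels

Round 1 — algae, eelgrass go locally extinct (initial).
Round 2 — checking thresholds:
  copepods: 1 of 4 neighbours < 4, not yet.
  gobies: 2 of 7 neighbours < 4, not yet.
  mussels: 1 of 1 neighbours ≥ 1, goes locally extinct.
  oysters: 2 of 8 neighbours < 6, not yet.
  plankton: 2 of 6 neighbours < 5, not yet.
Round 3 — no new extinctions; cascade stops.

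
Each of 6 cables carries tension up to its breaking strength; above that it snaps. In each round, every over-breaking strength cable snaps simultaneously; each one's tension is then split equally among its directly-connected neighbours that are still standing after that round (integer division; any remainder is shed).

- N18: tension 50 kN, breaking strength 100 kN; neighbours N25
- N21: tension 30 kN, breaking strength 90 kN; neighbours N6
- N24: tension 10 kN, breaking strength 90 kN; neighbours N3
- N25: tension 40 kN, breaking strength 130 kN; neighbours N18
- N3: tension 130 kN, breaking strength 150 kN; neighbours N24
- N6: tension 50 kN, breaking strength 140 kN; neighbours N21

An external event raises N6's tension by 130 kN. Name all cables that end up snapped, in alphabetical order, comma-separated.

Round 1 — N6 at 180 > 140. N6 snaps.
  N6 sheds 180 kN to N21: 180 each.
    N21: 30+180 = 210 > 90
Round 2 — N21 snaps.
  N21 sheds 210 kN: no online neighbours, lost.
No further breaks.

N21, N6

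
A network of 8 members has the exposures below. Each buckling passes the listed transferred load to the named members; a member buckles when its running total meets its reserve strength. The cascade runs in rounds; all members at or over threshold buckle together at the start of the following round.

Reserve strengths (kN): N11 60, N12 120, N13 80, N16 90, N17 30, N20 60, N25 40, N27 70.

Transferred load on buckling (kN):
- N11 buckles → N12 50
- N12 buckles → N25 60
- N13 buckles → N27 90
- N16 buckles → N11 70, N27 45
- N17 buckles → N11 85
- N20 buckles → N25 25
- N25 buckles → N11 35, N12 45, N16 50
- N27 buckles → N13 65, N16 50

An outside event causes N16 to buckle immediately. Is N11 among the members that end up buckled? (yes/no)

yes

Round 1 — N16 buckles (initial).
  N11: +70 → 70 ≥ 60
  N27: +45 → 45 < 70
Round 2 — N11 buckles.
  N12: +50 → 50 < 120
No further bucklings.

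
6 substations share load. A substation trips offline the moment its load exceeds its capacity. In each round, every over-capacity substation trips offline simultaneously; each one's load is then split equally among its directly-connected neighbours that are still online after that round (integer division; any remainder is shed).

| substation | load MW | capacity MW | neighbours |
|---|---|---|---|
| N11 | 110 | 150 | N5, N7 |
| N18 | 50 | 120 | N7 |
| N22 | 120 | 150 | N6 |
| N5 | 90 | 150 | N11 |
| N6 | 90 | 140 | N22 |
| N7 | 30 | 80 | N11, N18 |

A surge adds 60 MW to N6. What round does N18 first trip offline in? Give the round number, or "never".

never

Round 1 — N6 at 150 > 140. N6 trips offline.
  N6 sheds 150 MW to N22: 150 each.
    N22: 120+150 = 270 > 150
Round 2 — N22 trips offline.
  N22 sheds 270 MW: no online neighbours, lost.
No further trips.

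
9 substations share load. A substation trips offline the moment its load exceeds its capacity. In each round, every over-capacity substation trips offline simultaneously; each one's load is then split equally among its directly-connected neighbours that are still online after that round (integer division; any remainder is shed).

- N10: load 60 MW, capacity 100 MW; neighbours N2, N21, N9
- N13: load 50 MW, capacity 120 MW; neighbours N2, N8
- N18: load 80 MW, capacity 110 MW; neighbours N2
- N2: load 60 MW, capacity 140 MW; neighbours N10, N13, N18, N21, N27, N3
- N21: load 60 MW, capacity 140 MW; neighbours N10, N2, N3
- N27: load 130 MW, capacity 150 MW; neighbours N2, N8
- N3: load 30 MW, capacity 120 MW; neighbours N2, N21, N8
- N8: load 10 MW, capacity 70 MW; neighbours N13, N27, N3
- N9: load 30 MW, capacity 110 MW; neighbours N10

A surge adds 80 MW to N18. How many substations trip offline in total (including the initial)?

Round 1 — N18 at 160 > 110. N18 trips offline.
  N18 sheds 160 MW to N2: 160 each.
    N2: 60+160 = 220 > 140
Round 2 — N2 trips offline.
  N2 sheds 220 MW to N10, N13, N21, N27, N3: 44 each.
    N10: 60+44 = 104 > 100
    N13: 50+44 = 94 ≤ 120
    N21: 60+44 = 104 ≤ 140
    N27: 130+44 = 174 > 150
    N3: 30+44 = 74 ≤ 120
Round 3 — N10, N27 trip offline.
  N10 sheds 104 MW to N21, N9: 52 each.
    N21: 104+52 = 156 > 140
    N9: 30+52 = 82 ≤ 110
  N27 sheds 174 MW to N8: 174 each.
    N8: 10+174 = 184 > 70
Round 4 — N21, N8 trip offline.
  N21 sheds 156 MW to N3: 156 each.
    N3: 74+156 = 230 > 120
  N8 sheds 184 MW to N13, N3: 92 each.
    N13: 94+92 = 186 > 120
    N3: 230+92 = 322 > 120
Round 5 — N13, N3 trip offline.
  N13 sheds 186 MW: no online neighbours, lost.
  N3 sheds 322 MW: no online neighbours, lost.
No further trips.

8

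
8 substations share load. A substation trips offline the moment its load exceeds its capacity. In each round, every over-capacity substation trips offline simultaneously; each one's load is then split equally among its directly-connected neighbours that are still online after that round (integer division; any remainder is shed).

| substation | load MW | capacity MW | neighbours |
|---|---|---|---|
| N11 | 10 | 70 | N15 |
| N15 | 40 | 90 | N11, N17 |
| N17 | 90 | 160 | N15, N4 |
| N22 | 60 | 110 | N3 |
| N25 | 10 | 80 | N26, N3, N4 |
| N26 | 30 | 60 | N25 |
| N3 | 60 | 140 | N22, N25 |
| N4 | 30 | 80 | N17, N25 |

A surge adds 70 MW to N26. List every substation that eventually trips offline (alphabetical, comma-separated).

Round 1 — N26 at 100 > 60. N26 trips offline.
  N26 sheds 100 MW to N25: 100 each.
    N25: 10+100 = 110 > 80
Round 2 — N25 trips offline.
  N25 sheds 110 MW to N3, N4: 55 each.
    N3: 60+55 = 115 ≤ 140
    N4: 30+55 = 85 > 80
Round 3 — N4 trips offline.
  N4 sheds 85 MW to N17: 85 each.
    N17: 90+85 = 175 > 160
Round 4 — N17 trips offline.
  N17 sheds 175 MW to N15: 175 each.
    N15: 40+175 = 215 > 90
Round 5 — N15 trips offline.
  N15 sheds 215 MW to N11: 215 each.
    N11: 10+215 = 225 > 70
Round 6 — N11 trips offline.
  N11 sheds 225 MW: no online neighbours, lost.
No further trips.

N11, N15, N17, N25, N26, N4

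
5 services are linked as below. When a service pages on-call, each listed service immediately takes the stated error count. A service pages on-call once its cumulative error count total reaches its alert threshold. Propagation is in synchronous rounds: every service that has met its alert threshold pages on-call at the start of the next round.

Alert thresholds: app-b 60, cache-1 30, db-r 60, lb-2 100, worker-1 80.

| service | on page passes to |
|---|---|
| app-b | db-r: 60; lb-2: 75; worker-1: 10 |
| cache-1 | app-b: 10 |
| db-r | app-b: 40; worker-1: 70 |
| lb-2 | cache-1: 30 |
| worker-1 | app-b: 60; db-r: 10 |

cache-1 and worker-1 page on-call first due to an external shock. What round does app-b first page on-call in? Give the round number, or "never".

Round 1 — cache-1, worker-1 page on-call (initial).
  app-b: +10+60 → 70 ≥ 60
  db-r: +10 → 10 < 60
Round 2 — app-b pages on-call.
  db-r: +60 → 70 ≥ 60
  lb-2: +75 → 75 < 100
Round 3 — db-r pages on-call.
No further pages.

2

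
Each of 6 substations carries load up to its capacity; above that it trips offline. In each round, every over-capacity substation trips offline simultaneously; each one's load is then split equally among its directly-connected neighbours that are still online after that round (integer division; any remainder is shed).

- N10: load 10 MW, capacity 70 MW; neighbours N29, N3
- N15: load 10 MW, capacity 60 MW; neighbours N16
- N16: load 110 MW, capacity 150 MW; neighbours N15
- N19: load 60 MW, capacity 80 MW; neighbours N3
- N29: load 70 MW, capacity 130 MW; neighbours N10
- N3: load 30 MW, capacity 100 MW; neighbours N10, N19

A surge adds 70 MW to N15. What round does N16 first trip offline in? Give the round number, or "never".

2

Round 1 — N15 at 80 > 60. N15 trips offline.
  N15 sheds 80 MW to N16: 80 each.
    N16: 110+80 = 190 > 150
Round 2 — N16 trips offline.
  N16 sheds 190 MW: no online neighbours, lost.
No further trips.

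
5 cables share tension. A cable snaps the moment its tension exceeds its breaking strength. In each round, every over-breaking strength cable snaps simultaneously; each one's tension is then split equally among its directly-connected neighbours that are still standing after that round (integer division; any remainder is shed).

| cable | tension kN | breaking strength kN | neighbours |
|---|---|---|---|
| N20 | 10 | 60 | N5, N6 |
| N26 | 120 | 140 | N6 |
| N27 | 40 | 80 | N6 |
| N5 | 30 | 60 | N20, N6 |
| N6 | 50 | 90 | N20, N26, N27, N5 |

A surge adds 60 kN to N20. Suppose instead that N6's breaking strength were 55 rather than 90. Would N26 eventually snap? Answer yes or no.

yes

With N6's breaking strength at 55:
Round 1 — N20 at 70 > 60. N20 snaps.
  N20 sheds 70 kN to N5, N6: 35 each.
    N5: 30+35 = 65 > 60
    N6: 50+35 = 85 > 55
Round 2 — N5, N6 snap.
  N5 sheds 65 kN: no online neighbours, lost.
  N6 sheds 85 kN to N26, N27: 42 each (1 lost).
    N26: 120+42 = 162 > 140
    N27: 40+42 = 82 > 80
Round 3 — N26, N27 snap.
  N26 sheds 162 kN: no online neighbours, lost.
  N27 sheds 82 kN: no online neighbours, lost.
No further breaks.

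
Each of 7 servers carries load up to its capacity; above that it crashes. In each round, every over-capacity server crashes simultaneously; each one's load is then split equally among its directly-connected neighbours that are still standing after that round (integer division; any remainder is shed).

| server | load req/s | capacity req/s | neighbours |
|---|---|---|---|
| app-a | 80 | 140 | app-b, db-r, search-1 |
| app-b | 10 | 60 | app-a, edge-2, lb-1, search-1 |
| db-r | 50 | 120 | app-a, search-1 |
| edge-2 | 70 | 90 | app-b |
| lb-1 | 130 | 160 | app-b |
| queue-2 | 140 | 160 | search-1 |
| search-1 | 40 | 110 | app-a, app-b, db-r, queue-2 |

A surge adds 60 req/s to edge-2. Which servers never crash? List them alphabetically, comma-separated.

Round 1 — edge-2 at 130 > 90. edge-2 crashes.
  edge-2 sheds 130 req/s to app-b: 130 each.
    app-b: 10+130 = 140 > 60
Round 2 — app-b crashes.
  app-b sheds 140 req/s to app-a, lb-1, search-1: 46 each (2 lost).
    app-a: 80+46 = 126 ≤ 140
    lb-1: 130+46 = 176 > 160
    search-1: 40+46 = 86 ≤ 110
Round 3 — lb-1 crashes.
  lb-1 sheds 176 req/s: no online neighbours, lost.
No further crashes.

app-a, db-r, queue-2, search-1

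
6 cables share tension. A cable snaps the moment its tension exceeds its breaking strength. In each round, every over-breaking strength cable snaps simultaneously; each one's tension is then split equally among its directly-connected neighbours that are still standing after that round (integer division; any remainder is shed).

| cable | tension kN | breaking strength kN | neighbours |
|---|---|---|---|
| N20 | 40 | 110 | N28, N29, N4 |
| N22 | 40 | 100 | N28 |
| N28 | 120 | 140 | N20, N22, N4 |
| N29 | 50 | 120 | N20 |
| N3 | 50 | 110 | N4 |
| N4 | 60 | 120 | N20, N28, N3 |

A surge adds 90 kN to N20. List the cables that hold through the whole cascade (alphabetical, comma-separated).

N29

Round 1 — N20 at 130 > 110. N20 snaps.
  N20 sheds 130 kN to N28, N29, N4: 43 each (1 lost).
    N28: 120+43 = 163 > 140
    N29: 50+43 = 93 ≤ 120
    N4: 60+43 = 103 ≤ 120
Round 2 — N28 snaps.
  N28 sheds 163 kN to N22, N4: 81 each (1 lost).
    N22: 40+81 = 121 > 100
    N4: 103+81 = 184 > 120
Round 3 — N22, N4 snap.
  N22 sheds 121 kN: no online neighbours, lost.
  N4 sheds 184 kN to N3: 184 each.
    N3: 50+184 = 234 > 110
Round 4 — N3 snaps.
  N3 sheds 234 kN: no online neighbours, lost.
No further breaks.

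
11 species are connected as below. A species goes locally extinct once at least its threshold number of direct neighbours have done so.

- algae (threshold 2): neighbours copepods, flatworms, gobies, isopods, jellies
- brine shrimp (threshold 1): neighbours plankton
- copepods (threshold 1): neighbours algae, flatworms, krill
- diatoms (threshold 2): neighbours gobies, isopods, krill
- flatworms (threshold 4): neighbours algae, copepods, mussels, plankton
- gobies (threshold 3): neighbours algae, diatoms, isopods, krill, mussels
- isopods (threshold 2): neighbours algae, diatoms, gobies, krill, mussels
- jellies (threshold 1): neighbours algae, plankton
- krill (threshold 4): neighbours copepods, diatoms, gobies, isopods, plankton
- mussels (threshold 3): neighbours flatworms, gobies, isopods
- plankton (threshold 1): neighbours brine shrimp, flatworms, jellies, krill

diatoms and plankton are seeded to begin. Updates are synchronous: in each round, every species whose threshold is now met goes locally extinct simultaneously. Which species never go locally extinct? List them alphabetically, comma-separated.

Round 1 — diatoms, plankton go locally extinct (initial).
Round 2 — checking thresholds:
  brine shrimp: 1 of 1 neighbours ≥ 1, goes locally extinct.
  flatworms: 1 of 4 neighbours < 4, not yet.
  gobies: 1 of 5 neighbours < 3, not yet.
  isopods: 1 of 5 neighbours < 2, not yet.
  jellies: 1 of 2 neighbours ≥ 1, goes locally extinct.
  krill: 2 of 5 neighbours < 4, not yet.
Round 3 — no new extinctions; cascade stops.

algae, copepods, flatworms, gobies, isopods, krill, mussels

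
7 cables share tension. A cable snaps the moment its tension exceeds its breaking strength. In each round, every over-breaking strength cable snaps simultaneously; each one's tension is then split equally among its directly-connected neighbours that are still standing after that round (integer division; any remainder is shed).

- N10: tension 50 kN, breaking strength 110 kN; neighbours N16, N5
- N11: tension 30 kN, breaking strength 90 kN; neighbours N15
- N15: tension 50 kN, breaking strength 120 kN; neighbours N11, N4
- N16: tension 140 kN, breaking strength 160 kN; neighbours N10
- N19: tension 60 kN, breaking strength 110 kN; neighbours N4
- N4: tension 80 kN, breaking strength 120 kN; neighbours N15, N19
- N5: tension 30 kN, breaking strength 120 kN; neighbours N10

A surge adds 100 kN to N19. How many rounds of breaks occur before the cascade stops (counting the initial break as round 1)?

4

Round 1 — N19 at 160 > 110. N19 snaps.
  N19 sheds 160 kN to N4: 160 each.
    N4: 80+160 = 240 > 120
Round 2 — N4 snaps.
  N4 sheds 240 kN to N15: 240 each.
    N15: 50+240 = 290 > 120
Round 3 — N15 snaps.
  N15 sheds 290 kN to N11: 290 each.
    N11: 30+290 = 320 > 90
Round 4 — N11 snaps.
  N11 sheds 320 kN: no online neighbours, lost.
No further breaks.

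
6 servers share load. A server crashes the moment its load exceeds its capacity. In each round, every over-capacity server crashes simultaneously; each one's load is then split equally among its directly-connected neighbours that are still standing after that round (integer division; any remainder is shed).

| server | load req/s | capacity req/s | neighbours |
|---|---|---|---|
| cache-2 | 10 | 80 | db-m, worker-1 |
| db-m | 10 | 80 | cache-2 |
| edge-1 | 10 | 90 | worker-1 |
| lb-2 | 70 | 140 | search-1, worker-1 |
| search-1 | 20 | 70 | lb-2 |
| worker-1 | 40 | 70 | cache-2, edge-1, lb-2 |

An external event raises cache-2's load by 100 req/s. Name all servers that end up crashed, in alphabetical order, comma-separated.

cache-2, worker-1

Round 1 — cache-2 at 110 > 80. cache-2 crashes.
  cache-2 sheds 110 req/s to db-m, worker-1: 55 each.
    db-m: 10+55 = 65 ≤ 80
    worker-1: 40+55 = 95 > 70
Round 2 — worker-1 crashes.
  worker-1 sheds 95 req/s to edge-1, lb-2: 47 each (1 lost).
    edge-1: 10+47 = 57 ≤ 90
    lb-2: 70+47 = 117 ≤ 140
No further crashes.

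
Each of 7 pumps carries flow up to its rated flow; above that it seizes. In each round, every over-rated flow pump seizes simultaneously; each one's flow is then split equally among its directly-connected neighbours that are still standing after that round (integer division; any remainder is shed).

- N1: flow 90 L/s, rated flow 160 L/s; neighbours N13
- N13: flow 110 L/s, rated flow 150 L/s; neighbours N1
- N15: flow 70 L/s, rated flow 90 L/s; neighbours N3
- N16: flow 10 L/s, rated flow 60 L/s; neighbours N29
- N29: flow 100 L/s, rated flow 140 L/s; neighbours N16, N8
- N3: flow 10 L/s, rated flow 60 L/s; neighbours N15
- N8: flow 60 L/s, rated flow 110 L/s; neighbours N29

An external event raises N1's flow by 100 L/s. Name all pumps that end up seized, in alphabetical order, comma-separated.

Round 1 — N1 at 190 > 160. N1 seizes.
  N1 sheds 190 L/s to N13: 190 each.
    N13: 110+190 = 300 > 150
Round 2 — N13 seizes.
  N13 sheds 300 L/s: no online neighbours, lost.
No further seizures.

N1, N13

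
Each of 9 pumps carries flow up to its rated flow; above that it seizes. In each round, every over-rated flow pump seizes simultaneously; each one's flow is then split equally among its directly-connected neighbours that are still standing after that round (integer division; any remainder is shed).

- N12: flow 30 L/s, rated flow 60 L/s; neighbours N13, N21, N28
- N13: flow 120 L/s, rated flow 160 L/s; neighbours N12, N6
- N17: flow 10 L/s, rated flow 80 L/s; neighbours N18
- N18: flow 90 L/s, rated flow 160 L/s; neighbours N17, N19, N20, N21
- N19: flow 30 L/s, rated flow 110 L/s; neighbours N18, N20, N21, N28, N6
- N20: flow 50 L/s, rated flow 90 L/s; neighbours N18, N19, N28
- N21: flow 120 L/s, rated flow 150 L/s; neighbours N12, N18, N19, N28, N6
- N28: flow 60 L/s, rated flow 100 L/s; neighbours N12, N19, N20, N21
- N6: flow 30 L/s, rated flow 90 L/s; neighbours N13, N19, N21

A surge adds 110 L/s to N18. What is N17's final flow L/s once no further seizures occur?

60

Round 1 — N18 at 200 > 160. N18 seizes.
  N18 sheds 200 L/s to N17, N19, N20, N21: 50 each.
    N17: 10+50 = 60 ≤ 80
    N19: 30+50 = 80 ≤ 110
    N20: 50+50 = 100 > 90
    N21: 120+50 = 170 > 150
Round 2 — N20, N21 seize.
  N20 sheds 100 L/s to N19, N28: 50 each.
    N19: 80+50 = 130 > 110
    N28: 60+50 = 110 > 100
  N21 sheds 170 L/s to N12, N19, N28, N6: 42 each (2 lost).
    N12: 30+42 = 72 > 60
    N19: 130+42 = 172 > 110
    N28: 110+42 = 152 > 100
    N6: 30+42 = 72 ≤ 90
Round 3 — N12, N19, N28 seize.
  N12 sheds 72 L/s to N13: 72 each.
    N13: 120+72 = 192 > 160
  N19 sheds 172 L/s to N6: 172 each.
    N6: 72+172 = 244 > 90
  N28 sheds 152 L/s: no online neighbours, lost.
Round 4 — N13, N6 seize.
  N13 sheds 192 L/s: no online neighbours, lost.
  N6 sheds 244 L/s: no online neighbours, lost.
No further seizures.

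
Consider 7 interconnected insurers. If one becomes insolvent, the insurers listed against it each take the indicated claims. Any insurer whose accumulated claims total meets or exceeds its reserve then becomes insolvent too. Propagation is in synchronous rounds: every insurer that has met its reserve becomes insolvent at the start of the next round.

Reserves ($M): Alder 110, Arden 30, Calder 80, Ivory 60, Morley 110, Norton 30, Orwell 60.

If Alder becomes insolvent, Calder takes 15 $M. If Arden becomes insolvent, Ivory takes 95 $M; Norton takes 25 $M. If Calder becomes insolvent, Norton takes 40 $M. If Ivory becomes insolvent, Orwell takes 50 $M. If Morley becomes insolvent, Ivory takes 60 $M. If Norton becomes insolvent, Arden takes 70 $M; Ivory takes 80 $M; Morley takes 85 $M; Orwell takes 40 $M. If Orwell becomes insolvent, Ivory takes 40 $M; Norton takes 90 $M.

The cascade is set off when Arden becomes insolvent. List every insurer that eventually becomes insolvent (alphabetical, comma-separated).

Round 1 — Arden becomes insolvent (initial).
  Ivory: +95 → 95 ≥ 60
  Norton: +25 → 25 < 30
Round 2 — Ivory becomes insolvent.
  Orwell: +50 → 50 < 60
No further insolvencies.

Arden, Ivory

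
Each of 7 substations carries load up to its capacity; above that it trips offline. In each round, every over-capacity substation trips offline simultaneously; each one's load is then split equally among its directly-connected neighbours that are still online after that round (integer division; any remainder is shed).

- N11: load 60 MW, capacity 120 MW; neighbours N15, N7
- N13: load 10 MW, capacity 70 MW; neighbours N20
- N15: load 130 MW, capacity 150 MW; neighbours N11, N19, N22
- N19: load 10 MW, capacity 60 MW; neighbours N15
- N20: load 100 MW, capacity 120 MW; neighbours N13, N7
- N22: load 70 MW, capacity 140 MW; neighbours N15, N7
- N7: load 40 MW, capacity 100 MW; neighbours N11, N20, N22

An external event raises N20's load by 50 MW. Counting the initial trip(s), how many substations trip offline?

Round 1 — N20 at 150 > 120. N20 trips offline.
  N20 sheds 150 MW to N13, N7: 75 each.
    N13: 10+75 = 85 > 70
    N7: 40+75 = 115 > 100
Round 2 — N13, N7 trip offline.
  N13 sheds 85 MW: no online neighbours, lost.
  N7 sheds 115 MW to N11, N22: 57 each (1 lost).
    N11: 60+57 = 117 ≤ 120
    N22: 70+57 = 127 ≤ 140
No further trips.

3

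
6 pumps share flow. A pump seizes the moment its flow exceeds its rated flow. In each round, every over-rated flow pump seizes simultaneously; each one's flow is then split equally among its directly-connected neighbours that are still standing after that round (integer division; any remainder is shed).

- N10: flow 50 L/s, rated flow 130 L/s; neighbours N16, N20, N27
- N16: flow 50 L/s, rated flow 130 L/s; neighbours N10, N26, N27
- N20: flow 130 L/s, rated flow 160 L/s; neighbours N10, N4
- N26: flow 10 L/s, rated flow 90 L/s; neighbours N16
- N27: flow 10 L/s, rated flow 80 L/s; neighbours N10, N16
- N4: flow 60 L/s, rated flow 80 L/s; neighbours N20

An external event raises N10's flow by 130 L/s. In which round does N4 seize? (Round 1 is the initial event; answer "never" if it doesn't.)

3

Round 1 — N10 at 180 > 130. N10 seizes.
  N10 sheds 180 L/s to N16, N20, N27: 60 each.
    N16: 50+60 = 110 ≤ 130
    N20: 130+60 = 190 > 160
    N27: 10+60 = 70 ≤ 80
Round 2 — N20 seizes.
  N20 sheds 190 L/s to N4: 190 each.
    N4: 60+190 = 250 > 80
Round 3 — N4 seizes.
  N4 sheds 250 L/s: no online neighbours, lost.
No further seizures.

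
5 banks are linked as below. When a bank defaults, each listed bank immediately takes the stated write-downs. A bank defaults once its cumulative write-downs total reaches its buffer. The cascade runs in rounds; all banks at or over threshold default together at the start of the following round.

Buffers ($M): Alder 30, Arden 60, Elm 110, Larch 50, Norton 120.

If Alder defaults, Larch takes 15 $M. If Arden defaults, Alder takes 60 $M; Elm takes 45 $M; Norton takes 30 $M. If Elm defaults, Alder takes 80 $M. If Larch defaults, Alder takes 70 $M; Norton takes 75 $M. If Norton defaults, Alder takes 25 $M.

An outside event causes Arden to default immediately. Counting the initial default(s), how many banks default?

2

Round 1 — Arden defaults (initial).
  Alder: +60 → 60 ≥ 30
  Elm: +45 → 45 < 110
  Norton: +30 → 30 < 120
Round 2 — Alder defaults.
  Larch: +15 → 15 < 50
No further defaults.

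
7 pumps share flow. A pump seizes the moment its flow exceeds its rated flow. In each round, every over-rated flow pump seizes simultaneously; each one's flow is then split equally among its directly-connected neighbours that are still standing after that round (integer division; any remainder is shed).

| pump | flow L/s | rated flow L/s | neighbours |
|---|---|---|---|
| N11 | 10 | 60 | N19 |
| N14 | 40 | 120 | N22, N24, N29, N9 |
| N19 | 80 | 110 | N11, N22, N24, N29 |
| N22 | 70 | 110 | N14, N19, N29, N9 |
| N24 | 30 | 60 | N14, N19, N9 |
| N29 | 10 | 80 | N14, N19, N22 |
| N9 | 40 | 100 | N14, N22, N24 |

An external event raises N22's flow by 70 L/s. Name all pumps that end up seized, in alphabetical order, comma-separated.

Round 1 — N22 at 140 > 110. N22 seizes.
  N22 sheds 140 L/s to N14, N19, N29, N9: 35 each.
    N14: 40+35 = 75 ≤ 120
    N19: 80+35 = 115 > 110
    N29: 10+35 = 45 ≤ 80
    N9: 40+35 = 75 ≤ 100
Round 2 — N19 seizes.
  N19 sheds 115 L/s to N11, N24, N29: 38 each (1 lost).
    N11: 10+38 = 48 ≤ 60
    N24: 30+38 = 68 > 60
    N29: 45+38 = 83 > 80
Round 3 — N24, N29 seize.
  N24 sheds 68 L/s to N14, N9: 34 each.
    N14: 75+34 = 109 ≤ 120
    N9: 75+34 = 109 > 100
  N29 sheds 83 L/s to N14: 83 each.
    N14: 109+83 = 192 > 120
Round 4 — N14, N9 seize.
  N14 sheds 192 L/s: no online neighbours, lost.
  N9 sheds 109 L/s: no online neighbours, lost.
No further seizures.

N14, N19, N22, N24, N29, N9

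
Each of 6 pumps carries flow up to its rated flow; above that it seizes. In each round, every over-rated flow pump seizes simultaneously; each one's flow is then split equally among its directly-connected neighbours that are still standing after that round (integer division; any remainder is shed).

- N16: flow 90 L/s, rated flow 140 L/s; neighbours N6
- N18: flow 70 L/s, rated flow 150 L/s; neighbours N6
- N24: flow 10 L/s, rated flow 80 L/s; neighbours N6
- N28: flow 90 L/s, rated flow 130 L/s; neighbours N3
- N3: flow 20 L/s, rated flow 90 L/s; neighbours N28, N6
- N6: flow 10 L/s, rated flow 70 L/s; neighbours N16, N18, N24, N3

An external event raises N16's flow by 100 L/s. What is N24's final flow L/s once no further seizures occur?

Round 1 — N16 at 190 > 140. N16 seizes.
  N16 sheds 190 L/s to N6: 190 each.
    N6: 10+190 = 200 > 70
Round 2 — N6 seizes.
  N6 sheds 200 L/s to N18, N24, N3: 66 each (2 lost).
    N18: 70+66 = 136 ≤ 150
    N24: 10+66 = 76 ≤ 80
    N3: 20+66 = 86 ≤ 90
No further seizures.

76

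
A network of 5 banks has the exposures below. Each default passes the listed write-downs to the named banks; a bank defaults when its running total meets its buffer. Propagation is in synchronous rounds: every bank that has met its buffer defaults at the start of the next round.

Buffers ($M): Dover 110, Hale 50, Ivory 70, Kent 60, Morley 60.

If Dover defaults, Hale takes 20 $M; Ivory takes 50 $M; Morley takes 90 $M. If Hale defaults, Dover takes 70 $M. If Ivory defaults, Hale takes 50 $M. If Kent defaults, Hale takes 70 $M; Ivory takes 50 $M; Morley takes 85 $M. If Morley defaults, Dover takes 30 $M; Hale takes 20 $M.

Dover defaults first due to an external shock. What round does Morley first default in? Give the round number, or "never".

2

Round 1 — Dover defaults (initial).
  Hale: +20 → 20 < 50
  Ivory: +50 → 50 < 70
  Morley: +90 → 90 ≥ 60
Round 2 — Morley defaults.
  Hale: +20 → 40 < 50
No further defaults.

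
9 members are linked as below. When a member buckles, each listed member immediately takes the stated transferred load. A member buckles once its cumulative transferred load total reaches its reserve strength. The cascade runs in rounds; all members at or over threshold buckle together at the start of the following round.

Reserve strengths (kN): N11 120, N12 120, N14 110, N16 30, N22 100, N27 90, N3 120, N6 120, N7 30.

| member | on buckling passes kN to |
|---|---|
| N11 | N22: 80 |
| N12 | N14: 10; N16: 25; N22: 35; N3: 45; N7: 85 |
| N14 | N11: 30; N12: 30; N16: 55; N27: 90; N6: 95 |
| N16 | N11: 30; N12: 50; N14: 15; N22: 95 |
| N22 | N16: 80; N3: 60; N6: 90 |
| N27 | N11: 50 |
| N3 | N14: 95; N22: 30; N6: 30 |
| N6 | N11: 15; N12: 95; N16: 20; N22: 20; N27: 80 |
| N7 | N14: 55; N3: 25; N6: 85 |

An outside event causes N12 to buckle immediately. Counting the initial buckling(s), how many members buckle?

Round 1 — N12 buckles (initial).
  N14: +10 → 10 < 110
  N16: +25 → 25 < 30
  N22: +35 → 35 < 100
  N3: +45 → 45 < 120
  N7: +85 → 85 ≥ 30
Round 2 — N7 buckles.
  N14: +55 → 65 < 110
  N3: +25 → 70 < 120
  N6: +85 → 85 < 120
No further bucklings.

2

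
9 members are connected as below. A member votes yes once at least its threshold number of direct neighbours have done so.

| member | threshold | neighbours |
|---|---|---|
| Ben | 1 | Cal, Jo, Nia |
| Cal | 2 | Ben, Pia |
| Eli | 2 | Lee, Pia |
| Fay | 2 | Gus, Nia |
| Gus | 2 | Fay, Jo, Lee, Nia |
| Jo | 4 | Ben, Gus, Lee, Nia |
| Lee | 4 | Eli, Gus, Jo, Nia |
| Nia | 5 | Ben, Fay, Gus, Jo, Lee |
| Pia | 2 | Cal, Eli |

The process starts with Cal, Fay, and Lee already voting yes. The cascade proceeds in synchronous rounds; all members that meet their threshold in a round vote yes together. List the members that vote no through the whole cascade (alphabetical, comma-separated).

Round 1 — Cal, Fay, Lee vote yes (initial).
Round 2 — checking thresholds:
  Ben: 1 of 3 neighbours ≥ 1, votes yes.
  Eli: 1 of 2 neighbours < 2, not yet.
  Gus: 2 of 4 neighbours ≥ 2, votes yes.
  Jo: 1 of 4 neighbours < 4, not yet.
  Nia: 2 of 5 neighbours < 5, not yet.
  Pia: 1 of 2 neighbours < 2, not yet.
Round 3 — no new yes votes; cascade stops.

Eli, Jo, Nia, Pia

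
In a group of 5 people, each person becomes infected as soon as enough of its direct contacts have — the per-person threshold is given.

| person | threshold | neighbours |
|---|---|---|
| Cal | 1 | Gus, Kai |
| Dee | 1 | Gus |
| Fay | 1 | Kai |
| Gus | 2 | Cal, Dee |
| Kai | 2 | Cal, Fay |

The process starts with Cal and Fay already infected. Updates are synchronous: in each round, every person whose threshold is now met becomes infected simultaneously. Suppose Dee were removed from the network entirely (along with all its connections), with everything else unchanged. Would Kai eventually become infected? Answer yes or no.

With Dee removed:
Round 1 — Cal, Fay become infected (initial).
Round 2 — checking thresholds:
  Gus: 1 of 1 neighbours < 2, not yet.
  Kai: 2 of 2 neighbours ≥ 2, becomes infected.
Round 3 — no new infections; cascade stops.

yes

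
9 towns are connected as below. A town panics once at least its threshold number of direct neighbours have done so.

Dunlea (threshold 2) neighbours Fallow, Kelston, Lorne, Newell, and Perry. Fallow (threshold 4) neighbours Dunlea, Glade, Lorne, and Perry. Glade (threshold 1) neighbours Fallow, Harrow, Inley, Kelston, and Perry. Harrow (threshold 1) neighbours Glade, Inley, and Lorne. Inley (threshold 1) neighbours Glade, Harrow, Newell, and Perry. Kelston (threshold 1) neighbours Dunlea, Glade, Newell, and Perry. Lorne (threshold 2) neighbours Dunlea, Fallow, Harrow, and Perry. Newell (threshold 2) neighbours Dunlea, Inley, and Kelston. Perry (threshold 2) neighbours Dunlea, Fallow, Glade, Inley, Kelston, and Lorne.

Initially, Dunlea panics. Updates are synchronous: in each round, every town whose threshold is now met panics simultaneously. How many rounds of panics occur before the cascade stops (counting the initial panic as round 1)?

Round 1 — Dunlea panics (initial).
Round 2 — checking thresholds:
  Fallow: 1 of 4 neighbours < 4, holds.
  Kelston: 1 of 4 neighbours ≥ 1, panics.
  Lorne: 1 of 4 neighbours < 2, holds.
  Newell: 1 of 3 neighbours < 2, holds.
  Perry: 1 of 6 neighbours < 2, holds.
Round 3 — checking thresholds:
  Fallow: 1 of 4 neighbours < 4, holds.
  Glade: 1 of 5 neighbours ≥ 1, panics.
  Lorne: 1 of 4 neighbours < 2, holds.
  Newell: 2 of 3 neighbours ≥ 2, panics.
  Perry: 2 of 6 neighbours ≥ 2, panics.
Round 4 — checking thresholds:
  Fallow: 3 of 4 neighbours < 4, holds.
  Harrow: 1 of 3 neighbours ≥ 1, panics.
  Inley: 3 of 4 neighbours ≥ 1, panics.
  Lorne: 2 of 4 neighbours ≥ 2, panics.
Round 5 — checking thresholds:
  Fallow: 4 of 4 neighbours ≥ 4, panics.
Round 6 — no new panics; cascade stops.

5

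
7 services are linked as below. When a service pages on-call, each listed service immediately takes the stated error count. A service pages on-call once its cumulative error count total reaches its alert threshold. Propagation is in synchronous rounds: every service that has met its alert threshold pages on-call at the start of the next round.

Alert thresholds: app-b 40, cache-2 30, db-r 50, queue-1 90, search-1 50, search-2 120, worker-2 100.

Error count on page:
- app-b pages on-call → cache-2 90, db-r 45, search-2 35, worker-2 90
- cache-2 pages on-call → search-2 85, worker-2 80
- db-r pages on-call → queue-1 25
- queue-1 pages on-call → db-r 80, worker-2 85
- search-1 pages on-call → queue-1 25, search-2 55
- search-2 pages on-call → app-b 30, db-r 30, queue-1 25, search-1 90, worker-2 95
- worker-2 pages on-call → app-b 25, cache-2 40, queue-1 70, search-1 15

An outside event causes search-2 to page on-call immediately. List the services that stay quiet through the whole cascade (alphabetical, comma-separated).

Round 1 — search-2 pages on-call (initial).
  app-b: +30 → 30 < 40
  db-r: +30 → 30 < 50
  queue-1: +25 → 25 < 90
  search-1: +90 → 90 ≥ 50
  worker-2: +95 → 95 < 100
Round 2 — search-1 pages on-call.
  queue-1: +25 → 50 < 90
No further pages.

app-b, cache-2, db-r, queue-1, worker-2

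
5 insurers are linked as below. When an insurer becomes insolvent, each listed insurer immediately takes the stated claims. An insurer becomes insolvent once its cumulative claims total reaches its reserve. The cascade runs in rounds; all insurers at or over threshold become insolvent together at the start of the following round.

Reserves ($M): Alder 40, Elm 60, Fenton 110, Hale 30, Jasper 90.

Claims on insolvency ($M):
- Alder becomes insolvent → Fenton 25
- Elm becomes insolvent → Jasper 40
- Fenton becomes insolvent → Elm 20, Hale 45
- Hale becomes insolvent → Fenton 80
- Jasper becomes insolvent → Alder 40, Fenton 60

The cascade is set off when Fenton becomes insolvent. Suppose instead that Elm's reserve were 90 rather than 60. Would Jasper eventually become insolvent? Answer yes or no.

no

With Elm's reserve at 90:
Round 1 — Fenton becomes insolvent (initial).
  Elm: +20 → 20 < 90
  Hale: +45 → 45 ≥ 30
Round 2 — Hale becomes insolvent.
No further insolvencies.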